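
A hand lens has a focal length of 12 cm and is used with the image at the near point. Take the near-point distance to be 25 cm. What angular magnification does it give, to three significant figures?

M = 1 + D/f = 1 + 25/12 = 3.083.

3.08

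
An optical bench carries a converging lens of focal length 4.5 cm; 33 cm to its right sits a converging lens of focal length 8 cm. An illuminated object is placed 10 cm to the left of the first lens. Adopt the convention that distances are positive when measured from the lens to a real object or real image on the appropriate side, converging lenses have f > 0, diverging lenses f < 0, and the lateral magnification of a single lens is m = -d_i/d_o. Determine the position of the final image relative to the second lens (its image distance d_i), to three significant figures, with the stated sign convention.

Applying the thin-lens equation to the first lens, 1/4.5 = 1/10 + 1/d_i1, which gives d_i1 = 8.182 cm.
Object distance for lens 2: d_o2 = 33 - 8.182 = 24.818 cm.
Applying the thin-lens equation again with f_2 = 8 cm and d_o2 = 24.818 cm gives d_i2 = 11.805 cm.

11.8 cm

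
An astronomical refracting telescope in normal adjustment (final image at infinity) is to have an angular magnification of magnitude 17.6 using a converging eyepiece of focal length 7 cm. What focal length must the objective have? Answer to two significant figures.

120 cm

|M| = f_obj/|f_eye|, so f_obj = |M| x |f_eye| = 17.6 x 7 = 123.200 cm.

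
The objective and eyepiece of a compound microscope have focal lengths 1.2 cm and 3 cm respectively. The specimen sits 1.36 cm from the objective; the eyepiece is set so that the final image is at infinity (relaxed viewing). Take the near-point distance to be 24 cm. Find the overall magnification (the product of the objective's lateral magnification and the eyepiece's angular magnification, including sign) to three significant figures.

-60.0

Objective: 1/d_i = 1/f_obj - 1/d_o = 1/1.2 - 1/1.36 = 0.09804 cm^-1, so d_i = 10.200 cm.
m_obj = -d_i/d_o = -10.200/1.36 = -7.500.
Eyepiece angular magnification (image at infinity): M_eye = D/f_e = 24/3 = 8.000.
Overall M = m_obj x M_eye = (-7.500)(8.000) = -60.00.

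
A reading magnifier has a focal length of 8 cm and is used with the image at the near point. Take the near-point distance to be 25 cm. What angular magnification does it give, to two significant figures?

M = 1 + D/f = 1 + 25/8 = 4.125.

4.1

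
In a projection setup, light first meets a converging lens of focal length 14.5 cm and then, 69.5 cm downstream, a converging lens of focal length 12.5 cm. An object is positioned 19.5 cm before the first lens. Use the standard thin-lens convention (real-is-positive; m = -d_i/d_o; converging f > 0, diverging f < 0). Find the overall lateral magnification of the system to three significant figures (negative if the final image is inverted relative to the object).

Lens 1: 1/d_i1 = 1/f_1 - 1/d_o1 = 1/14.5 - 1/19.5 = 0.01768 cm^-1, so d_i1 = 56.550 cm.
m_1 = -(56.550)/19.5 = -2.9000.
That image sits 12.950 cm in front of the second lens, so d_o2 = 12.950 cm.
Lens 2: 1/d_i2 = 1/f_2 - 1/d_o2 = 1/12.5 - 1/(12.950) = 0.00278 cm^-1, so d_i2 = 359.722 cm.
m_2 = -(359.722)/(12.950) = -27.7778.
The system's lateral magnification is m_1 m_2 = (-2.9000)(-27.7778) = 80.5556.

80.6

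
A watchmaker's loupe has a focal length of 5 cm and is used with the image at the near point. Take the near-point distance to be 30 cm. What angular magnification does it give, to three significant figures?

M = 1 + D/f = 1 + 30/5 = 7.000.

7.00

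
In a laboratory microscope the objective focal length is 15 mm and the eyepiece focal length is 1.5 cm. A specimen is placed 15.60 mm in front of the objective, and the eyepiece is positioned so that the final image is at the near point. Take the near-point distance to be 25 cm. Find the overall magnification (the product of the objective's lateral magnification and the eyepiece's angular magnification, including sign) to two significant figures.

Convert to cm: f_obj = 15 mm = 1.5 cm; d_o = 15.60 mm = 1.56 cm.
Objective: 1/d_i = 1/f_obj - 1/d_o = 1/1.5 - 1/1.56 = 0.02564 cm^-1, so d_i = 39.000 cm.
m_obj = -d_i/d_o = -39.000/1.56 = -25.000.
Eyepiece angular magnification (image at near point): M_eye = 1 + D/f_e = 1 + 25/1.5 = 17.667.
Overall M = m_obj x M_eye = (-25.000)(17.667) = -441.67.

-440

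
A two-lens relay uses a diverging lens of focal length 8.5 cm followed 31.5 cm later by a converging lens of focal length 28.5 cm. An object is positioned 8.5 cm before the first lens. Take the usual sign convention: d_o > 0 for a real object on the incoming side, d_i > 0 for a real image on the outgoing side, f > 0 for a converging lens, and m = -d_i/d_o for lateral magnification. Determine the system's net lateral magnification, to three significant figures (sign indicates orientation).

-1.97

First lens: d_i1 = 1/(1/(-8.5) - 1/8.5) = -4.250 cm.
m_1 = -(-4.250)/8.5 = 0.5000.
The intermediate image is virtual, 4.250 cm to the left of lens 1, so d_o2 = L - d_i1 = 31.5 - (-4.250) = 35.750 cm.
Second lens: d_i2 = 1/(1/28.5 - 1/(35.750)) = 140.534 cm.
m_2 = -(140.534)/(35.750) = -3.9310.
Overall magnification: m = m_1 m_2 = -1.9655.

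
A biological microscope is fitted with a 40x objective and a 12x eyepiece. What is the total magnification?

480

The overall magnification of a compound microscope is the product of the objective and eyepiece magnifications:
M = M_obj x M_eye = 40 x 12 = 480.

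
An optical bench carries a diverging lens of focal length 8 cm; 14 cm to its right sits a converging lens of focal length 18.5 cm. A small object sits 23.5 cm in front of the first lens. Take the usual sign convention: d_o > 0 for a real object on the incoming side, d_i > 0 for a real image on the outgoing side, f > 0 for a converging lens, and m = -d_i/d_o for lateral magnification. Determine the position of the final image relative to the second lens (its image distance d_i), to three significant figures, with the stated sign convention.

Applying the thin-lens equation to the first lens, 1/(-8) = 1/23.5 + 1/d_i1, which gives d_i1 = -5.968 cm.
The intermediate image is virtual, 5.968 cm to the left of lens 1, so d_o2 = L - d_i1 = 14 - (-5.968) = 19.968 cm.
Applying the thin-lens equation again with f_2 = 18.5 cm and d_o2 = 19.968 cm gives d_i2 = 251.600 cm.

252 cm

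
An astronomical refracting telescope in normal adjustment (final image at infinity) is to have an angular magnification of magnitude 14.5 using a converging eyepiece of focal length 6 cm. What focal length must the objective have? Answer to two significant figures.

|M| = f_obj/|f_eye|, so f_obj = |M| x |f_eye| = 14.5 x 6 = 87.000 cm.

87 cm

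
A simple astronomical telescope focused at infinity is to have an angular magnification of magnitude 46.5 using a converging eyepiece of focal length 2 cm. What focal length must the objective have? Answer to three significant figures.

93.0 cm

|M| = f_obj/|f_eye|, so f_obj = |M| x |f_eye| = 46.5 x 2 = 93.000 cm.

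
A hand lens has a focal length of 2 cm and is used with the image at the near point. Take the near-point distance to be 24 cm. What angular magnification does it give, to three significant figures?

13.0

M = 1 + D/f = 1 + 24/2 = 13.000.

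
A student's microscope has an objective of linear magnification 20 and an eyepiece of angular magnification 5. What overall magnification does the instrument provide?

The overall magnification of a compound microscope is the product of the objective and eyepiece magnifications:
M = M_obj x M_eye = 20 x 5 = 100.

100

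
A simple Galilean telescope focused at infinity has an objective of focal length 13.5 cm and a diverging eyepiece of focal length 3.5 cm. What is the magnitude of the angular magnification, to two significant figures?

3.9

|M| = f_obj/|f_eye| = 13.5/3.5 = 3.857.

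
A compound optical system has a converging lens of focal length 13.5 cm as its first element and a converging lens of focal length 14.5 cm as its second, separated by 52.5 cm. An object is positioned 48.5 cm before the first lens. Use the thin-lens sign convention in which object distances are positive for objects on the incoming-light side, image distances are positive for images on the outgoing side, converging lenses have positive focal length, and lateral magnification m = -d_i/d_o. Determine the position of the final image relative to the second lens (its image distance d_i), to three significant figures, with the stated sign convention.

Applying the thin-lens equation to the first lens, 1/13.5 = 1/48.5 + 1/d_i1, which gives d_i1 = 18.707 cm.
The intermediate image is 18.707 cm to the right of lens 1, so d_o2 = L - d_i1 = 52.5 - 18.707 = 33.793 cm.
Applying the thin-lens equation again with f_2 = 14.5 cm and d_o2 = 33.793 cm gives d_i2 = 25.398 cm.

25.4 cm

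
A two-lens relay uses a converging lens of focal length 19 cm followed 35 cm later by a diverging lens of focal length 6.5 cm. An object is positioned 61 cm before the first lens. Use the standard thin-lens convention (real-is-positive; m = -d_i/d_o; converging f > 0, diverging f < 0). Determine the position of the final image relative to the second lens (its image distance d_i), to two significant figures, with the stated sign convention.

-3.5 cm

First lens: d_i1 = 1/(1/19 - 1/61) = 27.595 cm.
Object distance for lens 2: d_o2 = 35 - 27.595 = 7.405 cm.
Second lens: d_i2 = 1/(1/(-6.5) - 1/(7.405)) = -3.461 cm.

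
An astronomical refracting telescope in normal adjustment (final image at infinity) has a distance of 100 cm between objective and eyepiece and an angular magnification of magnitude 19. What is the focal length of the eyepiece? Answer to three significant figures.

5.00 cm

In normal adjustment the tube length equals f_obj + f_eye and |M| = f_obj/f_eye.
So f_obj = 19 f_eye and 19 f_eye + f_eye = 100 cm, giving f_eye = 100/20 = 5.000 cm and f_obj = 95.000 cm.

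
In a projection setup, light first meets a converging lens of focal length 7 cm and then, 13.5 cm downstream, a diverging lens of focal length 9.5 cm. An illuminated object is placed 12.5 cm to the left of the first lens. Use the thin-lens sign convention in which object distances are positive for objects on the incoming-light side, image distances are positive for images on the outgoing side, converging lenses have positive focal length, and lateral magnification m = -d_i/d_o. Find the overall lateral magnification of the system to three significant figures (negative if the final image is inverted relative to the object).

Lens 1: 1/d_i1 = 1/f_1 - 1/d_o1 = 1/7 - 1/12.5 = 0.06286 cm^-1, so d_i1 = 15.909 cm.
m_1 = -(15.909)/12.5 = -1.2727.
This image would form 15.909 cm past lens 1, i.e. 2.409 cm beyond lens 2, so it is a virtual object for lens 2: d_o2 = 13.5 - 15.909 = -2.409 cm.
Lens 2: 1/d_i2 = 1/f_2 - 1/d_o2 = 1/(-9.5) - 1/(-2.409) = 0.30983 cm^-1, so d_i2 = 3.228 cm.
m_2 = -(3.228)/(-2.409) = 1.3397.
Total m = m_1 x m_2 = (-1.2727)(1.3397) = -1.7051.

-1.71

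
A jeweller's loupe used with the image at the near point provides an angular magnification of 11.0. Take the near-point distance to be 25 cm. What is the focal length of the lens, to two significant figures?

For the image at the near point, M = 1 + D/f.
f = D/(M - 1) = 25/(11.0 - 1) = 2.500 cm.

2.5 cm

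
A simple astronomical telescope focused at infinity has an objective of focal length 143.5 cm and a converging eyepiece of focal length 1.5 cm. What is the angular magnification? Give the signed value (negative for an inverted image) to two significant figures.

-96

M = -f_obj/f_eye = -143.5/(1.5) = -95.667.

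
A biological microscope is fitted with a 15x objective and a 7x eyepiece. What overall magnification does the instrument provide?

105

The overall magnification of a compound microscope is the product of the objective and eyepiece magnifications:
M = M_obj x M_eye = 15 x 7 = 105.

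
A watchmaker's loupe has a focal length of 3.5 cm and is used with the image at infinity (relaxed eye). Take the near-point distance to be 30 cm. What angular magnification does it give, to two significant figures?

M = D/f = 30/3.5 = 8.571.

8.6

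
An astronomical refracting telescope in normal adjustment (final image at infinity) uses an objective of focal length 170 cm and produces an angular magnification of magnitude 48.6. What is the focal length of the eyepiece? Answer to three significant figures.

3.50 cm

|M| = f_obj/f_eye, so f_eye = f_obj/|M| = 170/48.6 = 3.498 cm.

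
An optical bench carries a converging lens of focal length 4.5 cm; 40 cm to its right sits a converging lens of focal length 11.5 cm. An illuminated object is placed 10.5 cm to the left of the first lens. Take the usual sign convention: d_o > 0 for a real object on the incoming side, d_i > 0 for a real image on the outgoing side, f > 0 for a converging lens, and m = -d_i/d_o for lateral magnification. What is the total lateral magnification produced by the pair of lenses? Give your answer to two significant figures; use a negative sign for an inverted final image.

Lens 1: 1/d_i1 = 1/f_1 - 1/d_o1 = 1/4.5 - 1/10.5 = 0.12698 cm^-1, so d_i1 = 7.875 cm.
m_1 = -(7.875)/10.5 = -0.7500.
That image sits 32.125 cm in front of the second lens, so d_o2 = 32.125 cm.
Lens 2: 1/d_i2 = 1/f_2 - 1/d_o2 = 1/11.5 - 1/(32.125) = 0.05583 cm^-1, so d_i2 = 17.912 cm.
m_2 = -(17.912)/(32.125) = -0.5576.
The system's lateral magnification is m_1 m_2 = (-0.7500)(-0.5576) = 0.4182.

0.42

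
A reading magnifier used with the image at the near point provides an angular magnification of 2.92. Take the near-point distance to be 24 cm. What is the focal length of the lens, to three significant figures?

For the image at the near point, M = 1 + D/f.
f = D/(M - 1) = 24/(2.92 - 1) = 12.500 cm.

12.5 cm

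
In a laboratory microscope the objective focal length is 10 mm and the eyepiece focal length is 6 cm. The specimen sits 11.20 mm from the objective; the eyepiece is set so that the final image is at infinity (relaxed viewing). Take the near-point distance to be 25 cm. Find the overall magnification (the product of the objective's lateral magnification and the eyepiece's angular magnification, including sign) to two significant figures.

Convert to cm: f_obj = 10 mm = 1 cm; d_o = 11.20 mm = 1.12 cm.
Objective: 1/d_i = 1/f_obj - 1/d_o = 1/1 - 1/1.12 = 0.10714 cm^-1, so d_i = 9.333 cm.
m_obj = -d_i/d_o = -9.333/1.12 = -8.333.
Eyepiece angular magnification (image at infinity): M_eye = D/f_e = 25/6 = 4.167.
Overall M = m_obj x M_eye = (-8.333)(4.167) = -34.72.

-35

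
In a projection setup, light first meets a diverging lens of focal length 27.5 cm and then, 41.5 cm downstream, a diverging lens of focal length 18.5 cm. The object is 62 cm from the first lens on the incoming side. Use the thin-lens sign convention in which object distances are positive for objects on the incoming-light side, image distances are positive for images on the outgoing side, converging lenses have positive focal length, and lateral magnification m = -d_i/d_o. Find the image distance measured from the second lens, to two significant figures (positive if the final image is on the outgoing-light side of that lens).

-14 cm

Applying the thin-lens equation to the first lens, 1/(-27.5) = 1/62 + 1/d_i1, which gives d_i1 = -19.050 cm.
The intermediate image is virtual, 19.050 cm to the left of lens 1, so d_o2 = L - d_i1 = 41.5 - (-19.050) = 60.550 cm.
Applying the thin-lens equation again with f_2 = -18.5 cm and d_o2 = 60.550 cm gives d_i2 = -14.170 cm.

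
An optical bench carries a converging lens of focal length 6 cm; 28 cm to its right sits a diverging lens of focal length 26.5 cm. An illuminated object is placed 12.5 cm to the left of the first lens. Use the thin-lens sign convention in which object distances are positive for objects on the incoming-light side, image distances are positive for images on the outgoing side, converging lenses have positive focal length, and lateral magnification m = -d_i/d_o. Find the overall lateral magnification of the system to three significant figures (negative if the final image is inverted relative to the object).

Applying the thin-lens equation to the first lens, 1/6 = 1/12.5 + 1/d_i1, which gives d_i1 = 11.538 cm.
Its lateral magnification is m_1 = -d_i1/d_o1 = -(11.538)/12.5 = -0.9231.
That image sits 16.462 cm in front of the second lens, so d_o2 = 16.462 cm.
Applying the thin-lens equation again with f_2 = -26.5 cm and d_o2 = 16.462 cm gives d_i2 = -10.154 cm.
m_2 = -(-10.154)/(16.462) = 0.6168.
Overall magnification: m = m_1 m_2 = -0.5694.

-0.569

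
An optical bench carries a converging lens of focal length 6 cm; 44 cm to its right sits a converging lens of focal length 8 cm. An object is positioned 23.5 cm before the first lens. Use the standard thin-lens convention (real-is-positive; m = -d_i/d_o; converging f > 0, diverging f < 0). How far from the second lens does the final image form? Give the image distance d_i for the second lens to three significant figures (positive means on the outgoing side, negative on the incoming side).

Applying the thin-lens equation to the first lens, 1/6 = 1/23.5 + 1/d_i1, which gives d_i1 = 8.057 cm.
The intermediate image is 8.057 cm to the right of lens 1, so d_o2 = L - d_i1 = 44 - 8.057 = 35.943 cm.
Applying the thin-lens equation again with f_2 = 8 cm and d_o2 = 35.943 cm gives d_i2 = 10.290 cm.

10.3 cm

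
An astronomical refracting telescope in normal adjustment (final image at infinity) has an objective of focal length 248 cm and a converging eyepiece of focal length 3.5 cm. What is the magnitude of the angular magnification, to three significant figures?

70.9

|M| = f_obj/|f_eye| = 248/3.5 = 70.857.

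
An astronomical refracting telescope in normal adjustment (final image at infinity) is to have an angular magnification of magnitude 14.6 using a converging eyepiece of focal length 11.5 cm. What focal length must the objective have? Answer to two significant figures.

|M| = f_obj/|f_eye|, so f_obj = |M| x |f_eye| = 14.6 x 11.5 = 167.900 cm.

170 cm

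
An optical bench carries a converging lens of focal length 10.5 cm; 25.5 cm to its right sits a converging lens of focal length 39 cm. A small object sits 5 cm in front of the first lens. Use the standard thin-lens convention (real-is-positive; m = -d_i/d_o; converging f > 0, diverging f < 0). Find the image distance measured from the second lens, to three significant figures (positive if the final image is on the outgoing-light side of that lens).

First lens: d_i1 = 1/(1/10.5 - 1/5) = -9.545 cm.
The intermediate image is virtual, 9.545 cm to the left of lens 1, so d_o2 = L - d_i1 = 25.5 - (-9.545) = 35.045 cm.
Second lens: d_i2 = 1/(1/39 - 1/(35.045)) = -345.621 cm.

-346 cm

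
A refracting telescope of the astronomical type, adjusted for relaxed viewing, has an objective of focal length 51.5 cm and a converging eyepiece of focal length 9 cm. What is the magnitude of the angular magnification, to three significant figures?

|M| = f_obj/|f_eye| = 51.5/9 = 5.722.

5.72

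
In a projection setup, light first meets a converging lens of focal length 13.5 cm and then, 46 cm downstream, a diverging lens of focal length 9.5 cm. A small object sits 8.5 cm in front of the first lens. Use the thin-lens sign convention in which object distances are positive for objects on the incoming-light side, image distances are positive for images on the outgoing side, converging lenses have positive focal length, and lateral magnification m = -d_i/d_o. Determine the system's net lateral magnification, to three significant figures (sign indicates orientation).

Applying the thin-lens equation to the first lens, 1/13.5 = 1/8.5 + 1/d_i1, which gives d_i1 = -22.950 cm.
Its lateral magnification is m_1 = -d_i1/d_o1 = -(-22.950)/8.5 = 2.7000.
The intermediate image is virtual, 22.950 cm to the left of lens 1, so d_o2 = L - d_i1 = 46 - (-22.950) = 68.950 cm.
Applying the thin-lens equation again with f_2 = -9.5 cm and d_o2 = 68.950 cm gives d_i2 = -8.350 cm.
m_2 = -(-8.350)/(68.950) = 0.1211.
Total m = m_1 x m_2 = (2.7000)(0.1211) = 0.3270.

0.327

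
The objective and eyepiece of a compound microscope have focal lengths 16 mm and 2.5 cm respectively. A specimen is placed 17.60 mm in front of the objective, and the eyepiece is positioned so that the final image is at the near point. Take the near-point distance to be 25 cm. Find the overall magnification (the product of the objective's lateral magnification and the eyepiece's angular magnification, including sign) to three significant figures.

-110

Convert to cm: f_obj = 16 mm = 1.6 cm; d_o = 17.60 mm = 1.76 cm.
Objective: 1/d_i = 1/f_obj - 1/d_o = 1/1.6 - 1/1.76 = 0.05682 cm^-1, so d_i = 17.600 cm.
m_obj = -d_i/d_o = -17.600/1.76 = -10.000.
Eyepiece angular magnification (image at near point): M_eye = 1 + D/f_e = 1 + 25/2.5 = 11.000.
Overall M = m_obj x M_eye = (-10.000)(11.000) = -110.00.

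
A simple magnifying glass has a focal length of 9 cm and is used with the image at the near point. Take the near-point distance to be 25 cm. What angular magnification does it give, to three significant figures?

3.78

M = 1 + D/f = 1 + 25/9 = 3.778.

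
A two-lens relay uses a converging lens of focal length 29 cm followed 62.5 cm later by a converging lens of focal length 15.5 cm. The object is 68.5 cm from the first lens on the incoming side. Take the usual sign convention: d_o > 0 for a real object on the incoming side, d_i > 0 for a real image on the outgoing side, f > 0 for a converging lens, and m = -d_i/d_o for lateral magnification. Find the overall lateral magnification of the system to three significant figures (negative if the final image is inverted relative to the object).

Lens 1: 1/d_i1 = 1/f_1 - 1/d_o1 = 1/29 - 1/68.5 = 0.01988 cm^-1, so d_i1 = 50.291 cm.
m_1 = -(50.291)/68.5 = -0.7342.
That image sits 12.209 cm in front of the second lens, so d_o2 = 12.209 cm.
Lens 2: 1/d_i2 = 1/f_2 - 1/d_o2 = 1/15.5 - 1/(12.209) = -0.01739 cm^-1, so d_i2 = -57.499 cm.
m_2 = -(-57.499)/(12.209) = 4.7096.
Overall magnification: m = m_1 m_2 = -3.4577.

-3.46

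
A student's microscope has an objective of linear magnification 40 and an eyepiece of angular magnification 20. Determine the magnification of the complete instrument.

The overall magnification of a compound microscope is the product of the objective and eyepiece magnifications:
M = M_obj x M_eye = 40 x 20 = 800.

800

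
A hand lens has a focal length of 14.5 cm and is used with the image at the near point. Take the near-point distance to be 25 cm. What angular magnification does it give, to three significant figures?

2.72

M = 1 + D/f = 1 + 25/14.5 = 2.724.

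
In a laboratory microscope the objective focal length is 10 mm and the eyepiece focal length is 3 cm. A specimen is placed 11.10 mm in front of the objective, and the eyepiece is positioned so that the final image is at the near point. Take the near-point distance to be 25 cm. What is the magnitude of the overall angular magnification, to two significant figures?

Convert to cm: f_obj = 10 mm = 1 cm; d_o = 11.10 mm = 1.11 cm.
Objective: 1/d_i = 1/f_obj - 1/d_o = 1/1 - 1/1.11 = 0.09910 cm^-1, so d_i = 10.091 cm.
m_obj = -d_i/d_o = -10.091/1.11 = -9.091.
Eyepiece angular magnification (image at near point): M_eye = 1 + D/f_e = 1 + 25/3 = 9.333.
Overall M = m_obj x M_eye = (-9.091)(9.333) = -84.85.
|M| = 84.85.

85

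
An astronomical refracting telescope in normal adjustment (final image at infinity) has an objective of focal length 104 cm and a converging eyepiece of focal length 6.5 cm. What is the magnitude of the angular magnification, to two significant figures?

|M| = f_obj/|f_eye| = 104/6.5 = 16.000.

16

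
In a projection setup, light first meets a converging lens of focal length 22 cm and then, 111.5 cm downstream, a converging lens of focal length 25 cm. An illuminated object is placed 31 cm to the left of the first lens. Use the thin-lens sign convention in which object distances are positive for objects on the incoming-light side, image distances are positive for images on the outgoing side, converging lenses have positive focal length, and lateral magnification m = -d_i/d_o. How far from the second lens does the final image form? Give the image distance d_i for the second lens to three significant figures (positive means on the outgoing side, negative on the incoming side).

83.3 cm

Applying the thin-lens equation to the first lens, 1/22 = 1/31 + 1/d_i1, which gives d_i1 = 75.778 cm.
The intermediate image is 75.778 cm to the right of lens 1, so d_o2 = L - d_i1 = 111.5 - 75.778 = 35.722 cm.
Applying the thin-lens equation again with f_2 = 25 cm and d_o2 = 35.722 cm gives d_i2 = 83.290 cm.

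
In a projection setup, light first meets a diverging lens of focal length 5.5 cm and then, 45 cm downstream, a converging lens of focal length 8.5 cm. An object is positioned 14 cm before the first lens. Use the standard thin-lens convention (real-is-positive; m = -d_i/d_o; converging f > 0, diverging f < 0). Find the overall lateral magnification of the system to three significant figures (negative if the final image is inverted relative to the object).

-0.0593

Lens 1: 1/d_i1 = 1/f_1 - 1/d_o1 = 1/(-5.5) - 1/14 = -0.25325 cm^-1, so d_i1 = -3.949 cm.
m_1 = -(-3.949)/14 = 0.2821.
With d_i1 < 0 the first image is virtual and lies on the object side; the object distance for lens 2 is d_o2 = 45 - (-3.949) = 48.949 cm.
Lens 2: 1/d_i2 = 1/f_2 - 1/d_o2 = 1/8.5 - 1/(48.949) = 0.09722 cm^-1, so d_i2 = 10.286 cm.
m_2 = -(10.286)/(48.949) = -0.2101.
The system's lateral magnification is m_1 m_2 = (0.2821)(-0.2101) = -0.0593.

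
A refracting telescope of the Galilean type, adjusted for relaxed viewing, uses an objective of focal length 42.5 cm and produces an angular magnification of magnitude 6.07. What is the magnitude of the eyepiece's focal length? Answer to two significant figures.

7.0 cm

|M| = f_obj/|f_eye|, so |f_eye| = f_obj/|M| = 42.5/6.07 = 7.002 cm.
(The eyepiece is diverging, so its signed focal length is -7.002 cm.)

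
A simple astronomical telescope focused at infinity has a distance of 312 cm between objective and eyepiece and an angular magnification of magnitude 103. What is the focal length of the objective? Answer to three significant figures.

In normal adjustment the tube length equals f_obj + f_eye and |M| = f_obj/f_eye.
So f_obj = 103 f_eye and 103 f_eye + f_eye = 312 cm, giving f_eye = 312/104 = 3.000 cm and f_obj = 309.000 cm.

309 cm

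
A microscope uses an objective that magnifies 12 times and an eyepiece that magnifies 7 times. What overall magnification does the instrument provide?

84

The overall magnification of a compound microscope is the product of the objective and eyepiece magnifications:
M = M_obj x M_eye = 12 x 7 = 84.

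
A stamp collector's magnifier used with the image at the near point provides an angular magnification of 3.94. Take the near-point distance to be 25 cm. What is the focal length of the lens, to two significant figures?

For the image at the near point, M = 1 + D/f.
f = D/(M - 1) = 25/(3.94 - 1) = 8.503 cm.

8.5 cm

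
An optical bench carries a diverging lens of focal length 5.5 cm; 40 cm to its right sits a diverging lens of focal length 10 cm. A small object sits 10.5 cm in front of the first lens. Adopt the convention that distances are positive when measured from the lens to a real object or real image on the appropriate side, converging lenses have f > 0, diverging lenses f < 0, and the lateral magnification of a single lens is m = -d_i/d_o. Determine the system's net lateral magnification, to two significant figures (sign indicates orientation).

0.064

Lens 1: 1/d_i1 = 1/f_1 - 1/d_o1 = 1/(-5.5) - 1/10.5 = -0.27706 cm^-1, so d_i1 = -3.609 cm.
m_1 = -(-3.609)/10.5 = 0.3438.
The intermediate image is virtual, 3.609 cm to the left of lens 1, so d_o2 = L - d_i1 = 40 - (-3.609) = 43.609 cm.
Lens 2: 1/d_i2 = 1/f_2 - 1/d_o2 = 1/(-10) - 1/(43.609) = -0.12293 cm^-1, so d_i2 = -8.135 cm.
m_2 = -(-8.135)/(43.609) = 0.1865.
The system's lateral magnification is m_1 m_2 = (0.3438)(0.1865) = 0.0641.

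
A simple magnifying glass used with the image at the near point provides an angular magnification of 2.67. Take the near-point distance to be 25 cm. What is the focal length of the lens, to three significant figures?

For the image at the near point, M = 1 + D/f.
f = D/(M - 1) = 25/(2.67 - 1) = 14.970 cm.

15.0 cm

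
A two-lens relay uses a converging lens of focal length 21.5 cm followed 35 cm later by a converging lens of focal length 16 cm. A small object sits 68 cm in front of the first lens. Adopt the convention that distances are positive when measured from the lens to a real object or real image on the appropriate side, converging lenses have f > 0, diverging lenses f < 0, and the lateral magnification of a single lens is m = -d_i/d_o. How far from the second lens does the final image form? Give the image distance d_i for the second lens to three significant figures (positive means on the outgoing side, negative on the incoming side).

-4.58 cm

First lens: d_i1 = 1/(1/21.5 - 1/68) = 31.441 cm.
That image sits 3.559 cm in front of the second lens, so d_o2 = 3.559 cm.
Second lens: d_i2 = 1/(1/16 - 1/(3.559)) = -4.577 cm.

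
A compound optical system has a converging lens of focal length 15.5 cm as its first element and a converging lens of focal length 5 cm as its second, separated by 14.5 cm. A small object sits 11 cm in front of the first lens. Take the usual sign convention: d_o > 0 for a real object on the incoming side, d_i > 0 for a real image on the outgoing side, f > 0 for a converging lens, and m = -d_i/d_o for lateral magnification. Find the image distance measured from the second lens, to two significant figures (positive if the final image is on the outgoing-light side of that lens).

Lens 1: 1/d_i1 = 1/f_1 - 1/d_o1 = 1/15.5 - 1/11 = -0.02639 cm^-1, so d_i1 = -37.889 cm.
With d_i1 < 0 the first image is virtual and lies on the object side; the object distance for lens 2 is d_o2 = 14.5 - (-37.889) = 52.389 cm.
Lens 2: 1/d_i2 = 1/f_2 - 1/d_o2 = 1/5 - 1/(52.389) = 0.18091 cm^-1, so d_i2 = 5.528 cm.

5.5 cm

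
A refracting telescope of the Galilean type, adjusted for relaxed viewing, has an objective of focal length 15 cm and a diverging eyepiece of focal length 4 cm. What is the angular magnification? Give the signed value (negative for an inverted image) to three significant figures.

3.75

M = -f_obj/f_eye = -15/(-4) = 3.750.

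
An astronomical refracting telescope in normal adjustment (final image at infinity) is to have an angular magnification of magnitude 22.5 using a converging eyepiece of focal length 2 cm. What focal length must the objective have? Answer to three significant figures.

45.0 cm

|M| = f_obj/|f_eye|, so f_obj = |M| x |f_eye| = 22.5 x 2 = 45.000 cm.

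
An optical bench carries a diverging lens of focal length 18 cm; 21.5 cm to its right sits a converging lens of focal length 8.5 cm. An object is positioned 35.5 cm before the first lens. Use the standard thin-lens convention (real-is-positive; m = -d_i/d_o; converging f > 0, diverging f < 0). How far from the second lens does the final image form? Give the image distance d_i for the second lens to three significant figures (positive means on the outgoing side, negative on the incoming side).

11.4 cm

First lens: d_i1 = 1/(1/(-18) - 1/35.5) = -11.944 cm.
With d_i1 < 0 the first image is virtual and lies on the object side; the object distance for lens 2 is d_o2 = 21.5 - (-11.944) = 33.444 cm.
Second lens: d_i2 = 1/(1/8.5 - 1/(33.444)) = 11.396 cm.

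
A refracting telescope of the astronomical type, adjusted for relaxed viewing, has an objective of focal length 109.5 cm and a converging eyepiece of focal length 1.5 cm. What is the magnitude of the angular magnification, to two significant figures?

73

|M| = f_obj/|f_eye| = 109.5/1.5 = 73.000.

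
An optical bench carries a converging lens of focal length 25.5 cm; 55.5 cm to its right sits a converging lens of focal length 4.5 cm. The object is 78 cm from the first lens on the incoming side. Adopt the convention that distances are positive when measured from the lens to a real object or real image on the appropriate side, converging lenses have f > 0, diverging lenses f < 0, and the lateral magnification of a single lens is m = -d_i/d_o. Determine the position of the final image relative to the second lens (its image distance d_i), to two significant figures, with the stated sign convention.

Applying the thin-lens equation to the first lens, 1/25.5 = 1/78 + 1/d_i1, which gives d_i1 = 37.886 cm.
That image sits 17.614 cm in front of the second lens, so d_o2 = 17.614 cm.
Applying the thin-lens equation again with f_2 = 4.5 cm and d_o2 = 17.614 cm gives d_i2 = 6.044 cm.

6.0 cm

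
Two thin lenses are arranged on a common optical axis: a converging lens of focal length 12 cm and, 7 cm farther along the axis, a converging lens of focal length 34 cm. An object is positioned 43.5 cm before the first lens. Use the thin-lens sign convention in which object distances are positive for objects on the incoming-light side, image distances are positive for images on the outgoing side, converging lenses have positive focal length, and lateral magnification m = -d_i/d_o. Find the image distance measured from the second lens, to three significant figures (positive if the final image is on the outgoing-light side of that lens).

7.47 cm

First lens: d_i1 = 1/(1/12 - 1/43.5) = 16.571 cm.
Since 16.571 cm > 7 cm, the first image lies past the second lens and serves as a virtual object: d_o2 = L - d_i1 = -9.571 cm.
Second lens: d_i2 = 1/(1/34 - 1/(-9.571)) = 7.469 cm.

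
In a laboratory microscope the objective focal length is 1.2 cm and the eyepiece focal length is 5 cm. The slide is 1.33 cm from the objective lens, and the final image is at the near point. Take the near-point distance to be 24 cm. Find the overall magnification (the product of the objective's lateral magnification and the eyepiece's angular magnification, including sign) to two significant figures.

-54

Objective: 1/d_i = 1/f_obj - 1/d_o = 1/1.2 - 1/1.33 = 0.08145 cm^-1, so d_i = 12.277 cm.
m_obj = -d_i/d_o = -12.277/1.33 = -9.231.
Eyepiece angular magnification (image at near point): M_eye = 1 + D/f_e = 1 + 24/5 = 5.800.
Overall M = m_obj x M_eye = (-9.231)(5.800) = -53.54.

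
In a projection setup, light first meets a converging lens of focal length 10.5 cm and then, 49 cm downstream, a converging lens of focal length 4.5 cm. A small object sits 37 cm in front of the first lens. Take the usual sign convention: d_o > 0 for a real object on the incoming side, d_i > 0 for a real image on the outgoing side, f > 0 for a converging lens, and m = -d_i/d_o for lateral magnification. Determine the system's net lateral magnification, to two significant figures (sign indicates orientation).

Lens 1: 1/d_i1 = 1/f_1 - 1/d_o1 = 1/10.5 - 1/37 = 0.06821 cm^-1, so d_i1 = 14.660 cm.
m_1 = -(14.660)/37 = -0.3962.
That image sits 34.340 cm in front of the second lens, so d_o2 = 34.340 cm.
Lens 2: 1/d_i2 = 1/f_2 - 1/d_o2 = 1/4.5 - 1/(34.340) = 0.19310 cm^-1, so d_i2 = 5.179 cm.
m_2 = -(5.179)/(34.340) = -0.1508.
The system's lateral magnification is m_1 m_2 = (-0.3962)(-0.1508) = 0.0598.

0.060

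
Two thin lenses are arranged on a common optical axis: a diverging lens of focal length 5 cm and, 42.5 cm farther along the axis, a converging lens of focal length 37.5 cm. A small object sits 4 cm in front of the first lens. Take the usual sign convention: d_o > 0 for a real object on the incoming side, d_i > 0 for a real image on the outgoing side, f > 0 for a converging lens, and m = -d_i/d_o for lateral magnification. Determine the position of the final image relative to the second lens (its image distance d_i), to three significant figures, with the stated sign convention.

Lens 1: 1/d_i1 = 1/f_1 - 1/d_o1 = 1/(-5) - 1/4 = -0.45000 cm^-1, so d_i1 = -2.222 cm.
The intermediate image is virtual, 2.222 cm to the left of lens 1, so d_o2 = L - d_i1 = 42.5 - (-2.222) = 44.722 cm.
Lens 2: 1/d_i2 = 1/f_2 - 1/d_o2 = 1/37.5 - 1/(44.722) = 0.00431 cm^-1, so d_i2 = 232.212 cm.

232 cm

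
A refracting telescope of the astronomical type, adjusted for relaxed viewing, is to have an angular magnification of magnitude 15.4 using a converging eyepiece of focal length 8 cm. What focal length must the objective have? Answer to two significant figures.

120 cm

|M| = f_obj/|f_eye|, so f_obj = |M| x |f_eye| = 15.4 x 8 = 123.200 cm.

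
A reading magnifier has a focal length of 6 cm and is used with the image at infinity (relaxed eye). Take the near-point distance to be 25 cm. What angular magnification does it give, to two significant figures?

M = D/f = 25/6 = 4.167.

4.2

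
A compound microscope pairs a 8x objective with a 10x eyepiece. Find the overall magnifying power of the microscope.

80

The overall magnification of a compound microscope is the product of the objective and eyepiece magnifications:
M = M_obj x M_eye = 8 x 10 = 80.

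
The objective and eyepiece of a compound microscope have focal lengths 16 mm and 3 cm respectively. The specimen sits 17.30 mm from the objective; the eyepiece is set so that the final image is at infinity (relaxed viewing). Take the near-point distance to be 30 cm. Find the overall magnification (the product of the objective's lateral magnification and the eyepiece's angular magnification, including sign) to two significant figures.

Convert to cm: f_obj = 16 mm = 1.6 cm; d_o = 17.30 mm = 1.73 cm.
Objective: 1/d_i = 1/f_obj - 1/d_o = 1/1.6 - 1/1.73 = 0.04697 cm^-1, so d_i = 21.292 cm.
m_obj = -d_i/d_o = -21.292/1.73 = -12.308.
Eyepiece angular magnification (image at infinity): M_eye = D/f_e = 30/3 = 10.000.
Overall M = m_obj x M_eye = (-12.308)(10.000) = -123.08.

-120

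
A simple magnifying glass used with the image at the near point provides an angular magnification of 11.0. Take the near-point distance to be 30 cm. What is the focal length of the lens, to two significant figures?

For the image at the near point, M = 1 + D/f.
f = D/(M - 1) = 30/(11.0 - 1) = 3.000 cm.

3.0 cm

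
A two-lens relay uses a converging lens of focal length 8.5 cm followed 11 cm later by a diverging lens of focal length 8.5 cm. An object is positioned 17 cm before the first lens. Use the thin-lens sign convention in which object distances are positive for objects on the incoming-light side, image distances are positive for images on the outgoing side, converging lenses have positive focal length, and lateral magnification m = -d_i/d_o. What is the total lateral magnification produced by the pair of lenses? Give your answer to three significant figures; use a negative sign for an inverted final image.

-3.40

Lens 1: 1/d_i1 = 1/f_1 - 1/d_o1 = 1/8.5 - 1/17 = 0.05882 cm^-1, so d_i1 = 17.000 cm.
m_1 = -(17.000)/17 = -1.0000.
This image would form 17.000 cm past lens 1, i.e. 6.000 cm beyond lens 2, so it is a virtual object for lens 2: d_o2 = 11 - 17.000 = -6.000 cm.
Lens 2: 1/d_i2 = 1/f_2 - 1/d_o2 = 1/(-8.5) - 1/(-6.000) = 0.04902 cm^-1, so d_i2 = 20.400 cm.
m_2 = -(20.400)/(-6.000) = 3.4000.
Overall magnification: m = m_1 m_2 = -3.4000.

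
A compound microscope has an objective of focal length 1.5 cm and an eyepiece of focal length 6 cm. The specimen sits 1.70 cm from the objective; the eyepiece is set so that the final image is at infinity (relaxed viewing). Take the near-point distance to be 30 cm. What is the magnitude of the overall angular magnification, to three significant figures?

Objective: 1/d_i = 1/f_obj - 1/d_o = 1/1.5 - 1/1.70 = 0.07843 cm^-1, so d_i = 12.750 cm.
m_obj = -d_i/d_o = -12.750/1.70 = -7.500.
Eyepiece angular magnification (image at infinity): M_eye = D/f_e = 30/6 = 5.000.
Overall M = m_obj x M_eye = (-7.500)(5.000) = -37.50.
|M| = 37.50.

37.5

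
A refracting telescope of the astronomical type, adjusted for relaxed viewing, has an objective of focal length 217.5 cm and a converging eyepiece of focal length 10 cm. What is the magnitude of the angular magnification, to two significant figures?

22

|M| = f_obj/|f_eye| = 217.5/10 = 21.750.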